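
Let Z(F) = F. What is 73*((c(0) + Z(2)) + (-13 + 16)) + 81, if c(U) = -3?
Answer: 227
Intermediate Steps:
73*((c(0) + Z(2)) + (-13 + 16)) + 81 = 73*((-3 + 2) + (-13 + 16)) + 81 = 73*(-1 + 3) + 81 = 73*2 + 81 = 146 + 81 = 227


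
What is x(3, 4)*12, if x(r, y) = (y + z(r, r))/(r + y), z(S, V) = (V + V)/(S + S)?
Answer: 60/7 ≈ 8.5714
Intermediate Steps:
z(S, V) = V/S (z(S, V) = (2*V)/((2*S)) = (2*V)*(1/(2*S)) = V/S)
x(r, y) = (1 + y)/(r + y) (x(r, y) = (y + r/r)/(r + y) = (y + 1)/(r + y) = (1 + y)/(r + y))
x(3, 4)*12 = ((1 + 4)/(3 + 4))*12 = (5/7)*12 = 60/7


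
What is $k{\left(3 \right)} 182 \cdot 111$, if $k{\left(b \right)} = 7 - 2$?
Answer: $101010$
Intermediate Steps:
$k{\left(b \right)} = 5$ ($k{\left(b \right)} = 7 - 2 = 5$)
$k{\left(3 \right)} 182 \cdot 111 = 5 \cdot 182 \cdot 111 = 910 \cdot 111 = 101010$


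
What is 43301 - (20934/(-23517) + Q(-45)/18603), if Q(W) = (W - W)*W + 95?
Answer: 53971512838/1246401 ≈ 43302.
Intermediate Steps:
Q(W) = 95 (Q(W) = 0*W + 95 = 0 + 95 = 95)
43301 - (20934/(-23517) + Q(-45)/18603) = 43301 - (20934/(-23517) + 95/18603) = 43301 - (20934*(-1/23517) + 95*(1/18603)) = 43301 - (-2326/2613 + 95/18603) = 43301 - 1*(-1103137/1246401) = 43301 + 1103137/1246401 = 53971512838/1246401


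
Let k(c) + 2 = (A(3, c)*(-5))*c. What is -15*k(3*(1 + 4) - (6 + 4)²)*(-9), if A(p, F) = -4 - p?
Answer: -401895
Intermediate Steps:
k(c) = -2 + 35*c (k(c) = -2 + ((-4 - 1*3)*(-5))*c = -2 + ((-4 - 3)*(-5))*c = -2 + (-7*(-5))*c = -2 + 35*c)
-15*k(3*(1 + 4) - (6 + 4)²)*(-9) = -15*(-2 + 35*(3*(1 + 4) - (6 + 4)²))*(-9) = -15*(-2 + 35*(3*5 - 1*10²))*(-9) = -15*(-2 + 35*(15 - 1*100))*(-9) = -15*(-2 + 35*(15 - 100))*(-9) = -15*(-2 + 35*(-85))*(-9) = -15*(-2 - 2975)*(-9) = -15*(-2977)*(-9) = 44655*(-9) = -401895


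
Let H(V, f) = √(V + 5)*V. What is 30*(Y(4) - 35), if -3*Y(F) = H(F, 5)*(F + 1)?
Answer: -1650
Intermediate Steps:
H(V, f) = V*√(5 + V) (H(V, f) = √(5 + V)*V = V*√(5 + V))
Y(F) = -F*√(5 + F)*(1 + F)/3 (Y(F) = -F*√(5 + F)*(F + 1)/3 = -F*√(5 + F)*(1 + F)/3)
30*(Y(4) - 35) = 30*(-⅓*4*√(5 + 4)*(1 + 4) - 35) = 30*(-⅓*4*√9*5 - 35) = 30*(-⅓*4*3*5 - 35) = 30*(-20 - 35) = 30*(-55) = -1650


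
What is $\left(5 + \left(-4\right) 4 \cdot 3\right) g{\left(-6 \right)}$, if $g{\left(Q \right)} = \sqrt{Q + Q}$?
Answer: $- 86 i \sqrt{3} \approx - 148.96 i$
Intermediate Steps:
$g{\left(Q \right)} = \sqrt{2} \sqrt{Q}$ ($g{\left(Q \right)} = \sqrt{2 Q} = \sqrt{2} \sqrt{Q}$)
$\left(5 + \left(-4\right) 4 \cdot 3\right) g{\left(-6 \right)} = \left(5 + \left(-4\right) 4 \cdot 3\right) \sqrt{2} \sqrt{-6} = \left(5 - 48\right) \sqrt{2} i \sqrt{6} = \left(5 - 48\right) 2 i \sqrt{3} = - 43 \cdot 2 i \sqrt{3} = - 86 i \sqrt{3}$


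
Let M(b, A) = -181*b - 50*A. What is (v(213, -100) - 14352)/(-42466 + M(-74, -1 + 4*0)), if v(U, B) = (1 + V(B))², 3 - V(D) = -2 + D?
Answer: 1558/14511 ≈ 0.10737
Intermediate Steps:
V(D) = 5 - D (V(D) = 3 - (-2 + D) = 3 + (2 - D) = 5 - D)
v(U, B) = (6 - B)² (v(U, B) = (1 + (5 - B))² = (6 - B)²)
(v(213, -100) - 14352)/(-42466 + M(-74, -1 + 4*0)) = ((-6 - 100)² - 14352)/(-42466 + (-181*(-74) - 50*(-1 + 4*0))) = ((-106)² - 14352)/(-42466 + (13394 - 50*(-1 + 0))) = (11236 - 14352)/(-42466 + (13394 - 50*(-1))) = -3116/(-42466 + (13394 + 50)) = -3116/(-42466 + 13444) = -3116/(-29022) = -3116*(-1/29022) = 1558/14511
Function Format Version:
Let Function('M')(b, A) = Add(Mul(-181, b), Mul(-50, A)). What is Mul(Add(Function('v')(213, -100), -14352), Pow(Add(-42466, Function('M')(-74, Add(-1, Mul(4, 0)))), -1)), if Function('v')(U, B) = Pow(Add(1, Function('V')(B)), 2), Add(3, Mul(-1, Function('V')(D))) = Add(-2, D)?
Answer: Rational(1558, 14511) ≈ 0.10737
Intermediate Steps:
Function('V')(D) = Add(5, Mul(-1, D)) (Function('V')(D) = Add(3, Mul(-1, Add(-2, D))) = Add(3, Add(2, Mul(-1, D))) = Add(5, Mul(-1, D)))
Function('v')(U, B) = Pow(Add(6, Mul(-1, B)), 2) (Function('v')(U, B) = Pow(Add(1, Add(5, Mul(-1, B))), 2) = Pow(Add(6, Mul(-1, B)), 2))
Mul(Add(Function('v')(213, -100), -14352), Pow(Add(-42466, Function('M')(-74, Add(-1, Mul(4, 0)))), -1)) = Mul(Add(Pow(Add(-6, -100), 2), -14352), Pow(Add(-42466, Add(Mul(-181, -74), Mul(-50, Add(-1, Mul(4, 0))))), -1)) = Mul(Add(Pow(-106, 2), -14352), Pow(Add(-42466, Add(13394, Mul(-50, Add(-1, 0)))), -1)) = Mul(Add(11236, -14352), Pow(Add(-42466, Add(13394, Mul(-50, -1))), -1)) = Mul(-3116, Pow(Add(-42466, Add(13394, 50)), -1)) = Mul(-3116, Pow(Add(-42466, 13444), -1)) = Mul(-3116, Pow(-29022, -1)) = Mul(-3116, Rational(-1, 29022)) = Rational(1558, 14511)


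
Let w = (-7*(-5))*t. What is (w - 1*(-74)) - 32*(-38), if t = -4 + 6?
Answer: 1360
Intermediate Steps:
t = 2
w = 70 (w = -7*(-5)*2 = 35*2 = 70)
(w - 1*(-74)) - 32*(-38) = (70 - 1*(-74)) - 32*(-38) = (70 + 74) + 1216 = 144 + 1216 = 1360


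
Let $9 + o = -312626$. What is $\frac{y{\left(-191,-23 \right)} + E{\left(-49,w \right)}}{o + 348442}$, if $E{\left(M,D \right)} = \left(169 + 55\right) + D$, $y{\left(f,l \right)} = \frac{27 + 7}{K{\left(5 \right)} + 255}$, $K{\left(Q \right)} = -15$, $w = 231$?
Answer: $\frac{54617}{4296840} \approx 0.012711$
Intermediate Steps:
$o = -312635$ ($o = -9 - 312626 = -312635$)
$y{\left(f,l \right)} = \frac{17}{120}$ ($y{\left(f,l \right)} = \frac{27 + 7}{-15 + 255} = \frac{34}{240} = 34 \cdot \frac{1}{240} = \frac{17}{120}$)
$E{\left(M,D \right)} = 224 + D$
$\frac{y{\left(-191,-23 \right)} + E{\left(-49,w \right)}}{o + 348442} = \frac{\frac{17}{120} + \left(224 + 231\right)}{-312635 + 348442} = \frac{\frac{17}{120} + 455}{35807} = \frac{54617}{120} \cdot \frac{1}{35807} = \frac{54617}{4296840}$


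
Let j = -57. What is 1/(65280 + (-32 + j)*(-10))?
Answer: 1/66170 ≈ 1.5113e-5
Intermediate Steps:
1/(65280 + (-32 + j)*(-10)) = 1/(65280 + (-32 - 57)*(-10)) = 1/(65280 - 89*(-10)) = 1/(65280 + 890) = 1/66170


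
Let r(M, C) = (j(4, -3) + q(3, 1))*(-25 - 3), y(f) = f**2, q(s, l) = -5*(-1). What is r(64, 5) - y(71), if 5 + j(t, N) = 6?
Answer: -5209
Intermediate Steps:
q(s, l) = 5
j(t, N) = 1 (j(t, N) = -5 + 6 = 1)
r(M, C) = -168 (r(M, C) = (1 + 5)*(-25 - 3) = 6*(-28) = -168)
r(64, 5) - y(71) = -168 - 1*71**2 = -168 - 1*5041 = -168 - 5041 = -5209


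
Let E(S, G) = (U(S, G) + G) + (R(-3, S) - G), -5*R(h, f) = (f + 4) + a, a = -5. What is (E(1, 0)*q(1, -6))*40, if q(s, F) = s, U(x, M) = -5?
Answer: -200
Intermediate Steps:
R(h, f) = 1/5 - f/5 (R(h, f) = -((f + 4) - 5)/5 = -((4 + f) - 5)/5 = -(-1 + f)/5 = 1/5 - f/5)
E(S, G) = -24/5 - S/5 (E(S, G) = (-5 + G) + ((1/5 - S/5) - G) = (-5 + G) + (1/5 - G - S/5) = -24/5 - S/5)
(E(1, 0)*q(1, -6))*40 = ((-24/5 - 1/5*1)*1)*40 = ((-24/5 - 1/5)*1)*40 = -5*1*40 = -5*40 = -200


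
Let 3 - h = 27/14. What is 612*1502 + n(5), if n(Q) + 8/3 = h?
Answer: 38607341/42 ≈ 9.1922e+5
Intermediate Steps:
h = 15/14 (h = 3 - 27/14 = 15/14 ≈ 1.0714)
n(Q) = -67/42 (n(Q) = -8/3 + 15/14 = -67/42)
612*1502 + n(5) = 612*1502 - 67/42 = 919224 - 67/42 = 38607341/42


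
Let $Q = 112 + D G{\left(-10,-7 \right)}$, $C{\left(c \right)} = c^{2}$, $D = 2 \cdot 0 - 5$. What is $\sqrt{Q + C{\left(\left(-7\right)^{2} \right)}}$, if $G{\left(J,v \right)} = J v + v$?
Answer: $\sqrt{2198} \approx 46.883$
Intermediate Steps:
$G{\left(J,v \right)} = v + J v$
$D = -5$ ($D = 0 - 5 = -5$)
$Q = -203$ ($Q = 112 - 5 \left(- 7 \left(1 - 10\right)\right) = 112 - 5 \left(\left(-7\right) \left(-9\right)\right) = 112 - 315 = -203$)
$\sqrt{Q + C{\left(\left(-7\right)^{2} \right)}} = \sqrt{-203 + \left(\left(-7\right)^{2}\right)^{2}} = \sqrt{-203 + 49^{2}} = \sqrt{-203 + 2401} = \sqrt{2198}$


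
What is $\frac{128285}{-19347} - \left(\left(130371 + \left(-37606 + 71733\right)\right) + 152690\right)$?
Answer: $- \frac{6136764521}{19347} \approx -3.1719 \cdot 10^{5}$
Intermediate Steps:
$\frac{128285}{-19347} - \left(\left(130371 + \left(-37606 + 71733\right)\right) + 152690\right) = 128285 \left(- \frac{1}{19347}\right) - \left(\left(130371 + 34127\right) + 152690\right) = - \frac{128285}{19347} - \left(164498 + 152690\right) = - \frac{128285}{19347} - 317188 = - \frac{6136764521}{19347}$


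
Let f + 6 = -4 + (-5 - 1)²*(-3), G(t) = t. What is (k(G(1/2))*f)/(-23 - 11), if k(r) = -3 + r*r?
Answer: -649/68 ≈ -9.5441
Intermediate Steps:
k(r) = -3 + r²
f = -118 (f = -6 + (-4 + (-5 - 1)²*(-3)) = -6 + (-4 + (-6)²*(-3)) = -6 + (-4 + 36*(-3)) = -6 + (-4 - 108) = -6 - 112 = -118)
(k(G(1/2))*f)/(-23 - 11) = ((-3 + (1/2)²)*(-118))/(-23 - 11) = ((-3 + (½)²)*(-118))/(-34) = ((-3 + ¼)*(-118))*(-1/34) = -11/4*(-118)*(-1/34) = (649/2)*(-1/34) = -649/68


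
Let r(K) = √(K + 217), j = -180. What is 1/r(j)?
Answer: √37/37 ≈ 0.16440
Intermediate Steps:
r(K) = √(217 + K)
1/r(j) = 1/(√(217 - 180)) = 1/(√37) = √37/37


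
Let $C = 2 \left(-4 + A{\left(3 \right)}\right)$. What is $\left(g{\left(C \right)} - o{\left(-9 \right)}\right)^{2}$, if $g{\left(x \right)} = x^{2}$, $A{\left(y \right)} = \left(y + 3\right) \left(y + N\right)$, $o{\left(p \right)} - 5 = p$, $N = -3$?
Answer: $4624$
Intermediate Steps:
$o{\left(p \right)} = 5 + p$
$A{\left(y \right)} = \left(-3 + y\right) \left(3 + y\right)$ ($A{\left(y \right)} = \left(y + 3\right) \left(y - 3\right) = \left(3 + y\right) \left(-3 + y\right) = \left(-3 + y\right) \left(3 + y\right)$)
$C = -8$ ($C = 2 \left(-4 - \left(9 - 3^{2}\right)\right) = 2 \left(-4 + \left(-9 + 9\right)\right) = 2 \left(-4 + 0\right) = 2 \left(-4\right) = -8$)
$\left(g{\left(C \right)} - o{\left(-9 \right)}\right)^{2} = \left(\left(-8\right)^{2} - \left(5 - 9\right)\right)^{2} = \left(64 - -4\right)^{2} = \left(64 + 4\right)^{2} = 68^{2} = 4624$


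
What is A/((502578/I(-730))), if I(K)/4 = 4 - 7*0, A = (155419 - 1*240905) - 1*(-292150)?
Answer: 551104/83763 ≈ 6.5793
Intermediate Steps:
A = 206664 (A = (155419 - 240905) + 292150 = -85486 + 292150 = 206664)
I(K) = 16 (I(K) = 4*(4 - 7*0) = 4*(4 + 0) = 4*4 = 16)
A/((502578/I(-730))) = 206664/((502578/16)) = 206664/((502578*(1/16))) = 206664/(251289/8) = 206664*(8/251289) = 551104/83763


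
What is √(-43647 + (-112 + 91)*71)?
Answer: I*√45138 ≈ 212.46*I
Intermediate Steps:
√(-43647 + (-112 + 91)*71) = √(-43647 - 21*71) = √(-43647 - 1491) = √(-45138) = I*√45138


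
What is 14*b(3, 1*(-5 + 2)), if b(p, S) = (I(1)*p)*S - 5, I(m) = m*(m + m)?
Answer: -322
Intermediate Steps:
I(m) = 2*m² (I(m) = m*(2*m) = 2*m²)
b(p, S) = -5 + 2*S*p (b(p, S) = ((2*1²)*p)*S - 5 = ((2*1)*p)*S - 5 = (2*p)*S - 5 = 2*S*p - 5 = -5 + 2*S*p)
14*b(3, 1*(-5 + 2)) = 14*(-5 + 2*(1*(-5 + 2))*3) = 14*(-5 + 2*(1*(-3))*3) = 14*(-5 + 2*(-3)*3) = 14*(-5 - 18) = 14*(-23) = -322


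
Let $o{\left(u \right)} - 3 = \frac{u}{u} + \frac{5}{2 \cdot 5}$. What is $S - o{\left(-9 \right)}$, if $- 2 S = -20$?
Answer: $\frac{11}{2} \approx 5.5$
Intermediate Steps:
$S = 10$ ($S = \left(- \frac{1}{2}\right) \left(-20\right) = 10$)
$o{\left(u \right)} = \frac{9}{2}$ ($o{\left(u \right)} = 3 + \left(\frac{u}{u} + \frac{5}{2 \cdot 5}\right) = 3 + \left(1 + \frac{5}{10}\right) = 3 + \left(1 + 5 \cdot \frac{1}{10}\right) = 3 + \left(1 + \frac{1}{2}\right) = 3 + \frac{3}{2} = \frac{9}{2}$)
$S - o{\left(-9 \right)} = 10 - \frac{9}{2} = \frac{11}{2}$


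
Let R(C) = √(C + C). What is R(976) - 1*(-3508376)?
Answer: 3508376 + 4*√122 ≈ 3.5084e+6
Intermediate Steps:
R(C) = √2*√C (R(C) = √(2*C) = √2*√C)
R(976) - 1*(-3508376) = √2*√976 - 1*(-3508376) = √2*(4*√61) + 3508376 = 4*√122 + 3508376 = 3508376 + 4*√122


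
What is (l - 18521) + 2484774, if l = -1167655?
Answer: 1298598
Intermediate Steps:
(l - 18521) + 2484774 = (-1167655 - 18521) + 2484774 = -1186176 + 2484774 = 1298598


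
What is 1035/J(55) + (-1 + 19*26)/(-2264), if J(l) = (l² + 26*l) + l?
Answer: 11981/1021064 ≈ 0.011734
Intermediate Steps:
J(l) = l² + 27*l
1035/J(55) + (-1 + 19*26)/(-2264) = 1035/((55*(27 + 55))) + (-1 + 19*26)/(-2264) = 1035/((55*82)) + (-1 + 494)*(-1/2264) = 1035/4510 + 493*(-1/2264) = 1035*(1/4510) - 493/2264 = 207/902 - 493/2264 = 11981/1021064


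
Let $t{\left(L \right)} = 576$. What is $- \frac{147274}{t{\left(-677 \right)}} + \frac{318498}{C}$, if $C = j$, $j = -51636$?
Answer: $- \frac{324503963}{1239264} \approx -261.85$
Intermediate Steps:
$C = -51636$
$- \frac{147274}{t{\left(-677 \right)}} + \frac{318498}{C} = - \frac{147274}{576} + \frac{318498}{-51636} = \left(-147274\right) \frac{1}{576} + 318498 \left(- \frac{1}{51636}\right) = - \frac{73637}{288} - \frac{53083}{8606} = - \frac{324503963}{1239264}$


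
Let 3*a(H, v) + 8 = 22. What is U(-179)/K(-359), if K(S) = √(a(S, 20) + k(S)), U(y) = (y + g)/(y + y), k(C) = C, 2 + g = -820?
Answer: -1001*I*√3189/380554 ≈ -0.14854*I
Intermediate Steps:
g = -822 (g = -2 - 820 = -822)
a(H, v) = 14/3 (a(H, v) = -8/3 + (⅓)*22 = -8/3 + 22/3 = 14/3)
U(y) = (-822 + y)/(2*y) (U(y) = (y - 822)/(y + y) = (-822 + y)/((2*y)) = (-822 + y)*(1/(2*y)) = (-822 + y)/(2*y))
K(S) = √(14/3 + S)
U(-179)/K(-359) = ((½)*(-822 - 179)/(-179))/((√(42 + 9*(-359))/3)) = ((½)*(-1/179)*(-1001))/((√(42 - 3231)/3)) = 1001/(358*((√(-3189)/3))) = 1001/(358*(((I*√3189)/3))) = 1001/(358*((I*√3189/3))) = 1001*(-I*√3189/1063)/358 = -1001*I*√3189/380554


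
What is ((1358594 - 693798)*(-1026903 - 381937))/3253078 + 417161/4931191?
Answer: -2309254361246563341/8020774477949 ≈ -2.8791e+5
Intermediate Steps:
((1358594 - 693798)*(-1026903 - 381937))/3253078 + 417161/4931191 = (664796*(-1408840))*(1/3253078) + 417161*(1/4931191) = -936591196640*1/3253078 + 417161/4931191 = -468295598320/1626539 + 417161/4931191 = -2309254361246563341/8020774477949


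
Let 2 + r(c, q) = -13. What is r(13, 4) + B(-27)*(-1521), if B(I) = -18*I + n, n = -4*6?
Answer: -702717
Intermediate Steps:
r(c, q) = -15 (r(c, q) = -2 - 13 = -15)
n = -24
B(I) = -24 - 18*I (B(I) = -18*I - 24 = -24 - 18*I)
r(13, 4) + B(-27)*(-1521) = -15 + (-24 - 18*(-27))*(-1521) = -15 + (-24 + 486)*(-1521) = -15 + 462*(-1521) = -15 - 702702 = -702717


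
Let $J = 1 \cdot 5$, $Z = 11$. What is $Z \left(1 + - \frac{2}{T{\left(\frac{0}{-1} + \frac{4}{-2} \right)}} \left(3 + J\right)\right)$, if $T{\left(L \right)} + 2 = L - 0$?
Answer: $55$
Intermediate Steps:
$T{\left(L \right)} = -2 + L$ ($T{\left(L \right)} = -2 + \left(L - 0\right) = -2 + \left(L + 0\right) = -2 + L$)
$J = 5$
$Z \left(1 + - \frac{2}{T{\left(\frac{0}{-1} + \frac{4}{-2} \right)}} \left(3 + J\right)\right) = 11 \left(1 + - \frac{2}{-2 + \left(\frac{0}{-1} + \frac{4}{-2}\right)} \left(3 + 5\right)\right) = 11 \left(1 + - \frac{2}{-2 + \left(0 \left(-1\right) + 4 \left(- \frac{1}{2}\right)\right)} 8\right) = 11 \left(1 + - \frac{2}{-2 + \left(0 - 2\right)} 8\right) = 11 \left(1 + - \frac{2}{-2 - 2} \cdot 8\right) = 11 \left(1 + - \frac{2}{-4} \cdot 8\right) = 11 \left(1 + \left(-2\right) \left(- \frac{1}{4}\right) 8\right) = 11 \left(1 + \frac{1}{2} \cdot 8\right) = 11 \left(1 + 4\right) = 11 \cdot 5 = 55$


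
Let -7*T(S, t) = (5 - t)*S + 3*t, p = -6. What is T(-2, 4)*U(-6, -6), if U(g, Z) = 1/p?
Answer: 5/21 ≈ 0.23810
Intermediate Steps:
U(g, Z) = -⅙ (U(g, Z) = 1/(-6) = -⅙)
T(S, t) = -3*t/7 - S*(5 - t)/7 (T(S, t) = -((5 - t)*S + 3*t)/7 = -(S*(5 - t) + 3*t)/7 = -(3*t + S*(5 - t))/7 = -3*t/7 - S*(5 - t)/7)
T(-2, 4)*U(-6, -6) = (-5/7*(-2) - 3/7*4 + (⅐)*(-2)*4)*(-⅙) = (10/7 - 12/7 - 8/7)*(-⅙) = -10/7*(-⅙) = 5/21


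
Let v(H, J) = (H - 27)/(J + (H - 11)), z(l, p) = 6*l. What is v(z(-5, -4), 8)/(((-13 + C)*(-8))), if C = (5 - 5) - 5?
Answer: 19/1584 ≈ 0.011995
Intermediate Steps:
C = -5 (C = 0 - 5 = -5)
v(H, J) = (-27 + H)/(-11 + H + J) (v(H, J) = (-27 + H)/(J + (-11 + H)) = (-27 + H)/(-11 + H + J))
v(z(-5, -4), 8)/(((-13 + C)*(-8))) = ((-27 + 6*(-5))/(-11 + 6*(-5) + 8))/(((-13 - 5)*(-8))) = ((-27 - 30)/(-11 - 30 + 8))/((-18*(-8))) = (-57/(-33))/144 = -1/33*(-57)*(1/144) = (19/11)*(1/144) = 19/1584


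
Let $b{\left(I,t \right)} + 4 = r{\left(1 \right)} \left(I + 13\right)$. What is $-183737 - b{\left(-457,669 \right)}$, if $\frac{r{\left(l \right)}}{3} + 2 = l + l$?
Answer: $-183733$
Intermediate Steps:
$r{\left(l \right)} = -6 + 6 l$ ($r{\left(l \right)} = -6 + 3 \left(l + l\right) = -6 + 3 \cdot 2 l = -6 + 6 l$)
$b{\left(I,t \right)} = -4$ ($b{\left(I,t \right)} = -4 + \left(-6 + 6 \cdot 1\right) \left(I + 13\right) = -4 + \left(-6 + 6\right) \left(13 + I\right) = -4 + 0 \left(13 + I\right) = -4 + 0 = -4$)
$-183737 - b{\left(-457,669 \right)} = -183737 - -4 = -183737 + 4 = -183733$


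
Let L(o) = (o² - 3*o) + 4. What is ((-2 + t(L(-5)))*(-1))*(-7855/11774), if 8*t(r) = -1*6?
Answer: -86405/47096 ≈ -1.8347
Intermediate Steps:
L(o) = 4 + o² - 3*o
t(r) = -¾ (t(r) = (-1*6)/8 = (⅛)*(-6) = -¾)
((-2 + t(L(-5)))*(-1))*(-7855/11774) = ((-2 - ¾)*(-1))*(-7855/11774) = (-11/4*(-1))*(-7855*1/11774) = (11/4)*(-7855/11774) = -86405/47096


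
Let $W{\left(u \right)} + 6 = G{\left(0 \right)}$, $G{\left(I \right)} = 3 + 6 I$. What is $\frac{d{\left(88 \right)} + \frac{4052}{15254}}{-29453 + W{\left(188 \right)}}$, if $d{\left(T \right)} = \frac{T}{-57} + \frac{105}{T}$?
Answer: $\frac{3253477}{1126899134592} \approx 2.8871 \cdot 10^{-6}$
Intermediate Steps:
$d{\left(T \right)} = \frac{105}{T} - \frac{T}{57}$ ($d{\left(T \right)} = T \left(- \frac{1}{57}\right) + \frac{105}{T} = - \frac{T}{57} + \frac{105}{T} = \frac{105}{T} - \frac{T}{57}$)
$W{\left(u \right)} = -3$ ($W{\left(u \right)} = -6 + \left(3 + 6 \cdot 0\right) = -6 + \left(3 + 0\right) = -6 + 3 = -3$)
$\frac{d{\left(88 \right)} + \frac{4052}{15254}}{-29453 + W{\left(188 \right)}} = \frac{\left(\frac{105}{88} - \frac{88}{57}\right) + \frac{4052}{15254}}{-29453 - 3} = \frac{\left(105 \cdot \frac{1}{88} - \frac{88}{57}\right) + 4052 \cdot \frac{1}{15254}}{-29456} = \left(\left(\frac{105}{88} - \frac{88}{57}\right) + \frac{2026}{7627}\right) \left(- \frac{1}{29456}\right) = \left(- \frac{1759}{5016} + \frac{2026}{7627}\right) \left(- \frac{1}{29456}\right) = \left(- \frac{3253477}{38257032}\right) \left(- \frac{1}{29456}\right) = \frac{3253477}{1126899134592}$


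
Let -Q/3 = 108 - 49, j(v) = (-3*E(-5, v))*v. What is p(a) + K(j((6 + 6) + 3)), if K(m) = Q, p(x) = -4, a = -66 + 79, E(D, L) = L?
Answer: -181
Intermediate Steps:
a = 13
j(v) = -3*v**2 (j(v) = (-3*v)*v = -3*v**2)
Q = -177 (Q = -3*(108 - 49) = -3*59 = -177)
K(m) = -177
p(a) + K(j((6 + 6) + 3)) = -4 - 177 = -181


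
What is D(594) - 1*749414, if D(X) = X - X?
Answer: -749414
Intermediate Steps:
D(X) = 0
D(594) - 1*749414 = 0 - 1*749414 = 0 - 749414 = -749414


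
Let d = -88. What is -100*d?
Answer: 8800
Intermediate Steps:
-100*d = -100*(-88) = 8800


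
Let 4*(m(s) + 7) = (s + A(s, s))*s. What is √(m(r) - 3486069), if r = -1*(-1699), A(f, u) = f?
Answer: I*√8171102/2 ≈ 1429.3*I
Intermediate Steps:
r = 1699
m(s) = -7 + s²/2 (m(s) = -7 + ((s + s)*s)/4 = -7 + ((2*s)*s)/4 = -7 + (2*s²)/4 = -7 + s²/2)
√(m(r) - 3486069) = √((-7 + (½)*1699²) - 3486069) = √((-7 + (½)*2886601) - 3486069) = √((-7 + 2886601/2) - 3486069) = √(2886587/2 - 3486069) = √(-4085551/2) = I*√8171102/2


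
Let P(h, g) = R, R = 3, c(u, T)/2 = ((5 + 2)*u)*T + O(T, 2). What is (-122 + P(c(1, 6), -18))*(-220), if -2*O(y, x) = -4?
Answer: 26180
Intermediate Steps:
O(y, x) = 2 (O(y, x) = -½*(-4) = 2)
c(u, T) = 4 + 14*T*u (c(u, T) = 2*(((5 + 2)*u)*T + 2) = 2*((7*u)*T + 2) = 2*(7*T*u + 2) = 2*(2 + 7*T*u) = 4 + 14*T*u)
P(h, g) = 3
(-122 + P(c(1, 6), -18))*(-220) = (-122 + 3)*(-220) = -119*(-220) = 26180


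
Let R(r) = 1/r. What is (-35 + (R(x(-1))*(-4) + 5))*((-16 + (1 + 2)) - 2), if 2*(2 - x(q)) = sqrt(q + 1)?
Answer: 480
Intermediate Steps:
x(q) = 2 - sqrt(1 + q)/2 (x(q) = 2 - sqrt(q + 1)/2 = 2 - sqrt(1 + q)/2)
(-35 + (R(x(-1))*(-4) + 5))*((-16 + (1 + 2)) - 2) = (-35 + (-4/(2 - sqrt(1 - 1)/2) + 5))*((-16 + (1 + 2)) - 2) = (-35 + (-4/(2 - sqrt(0)/2) + 5))*((-16 + 3) - 2) = (-35 + (-4/(2 - 1/2*0) + 5))*(-13 - 2) = (-35 + (-4/(2 + 0) + 5))*(-15) = (-35 + (-4/2 + 5))*(-15) = (-35 + ((1/2)*(-4) + 5))*(-15) = (-35 + (-2 + 5))*(-15) = (-35 + 3)*(-15) = -32*(-15) = 480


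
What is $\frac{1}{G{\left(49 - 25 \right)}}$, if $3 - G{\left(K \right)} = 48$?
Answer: $- \frac{1}{45} \approx -0.022222$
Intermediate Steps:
$G{\left(K \right)} = -45$ ($G{\left(K \right)} = 3 - 48 = -45$)
$\frac{1}{G{\left(49 - 25 \right)}} = \frac{1}{-45} = - \frac{1}{45}$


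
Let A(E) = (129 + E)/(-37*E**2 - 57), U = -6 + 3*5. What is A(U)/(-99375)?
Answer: 23/50581875 ≈ 4.5471e-7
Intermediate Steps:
U = 9 (U = -6 + 15 = 9)
A(E) = (129 + E)/(-57 - 37*E**2)
A(U)/(-99375) = ((-129 - 1*9)/(57 + 37*9**2))/(-99375) = ((-129 - 9)/(57 + 37*81))*(-1/99375) = (-138/(57 + 2997))*(-1/99375) = (-138/3054)*(-1/99375) = ((1/3054)*(-138))*(-1/99375) = -23/509*(-1/99375) = 23/50581875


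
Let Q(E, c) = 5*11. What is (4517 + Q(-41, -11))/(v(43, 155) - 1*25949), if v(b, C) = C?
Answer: -254/1433 ≈ -0.17725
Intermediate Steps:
Q(E, c) = 55
(4517 + Q(-41, -11))/(v(43, 155) - 1*25949) = (4517 + 55)/(155 - 1*25949) = 4572/(155 - 25949) = 4572/(-25794) = 4572*(-1/25794) = -254/1433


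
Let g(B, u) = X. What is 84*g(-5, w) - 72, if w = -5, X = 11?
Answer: 852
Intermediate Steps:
g(B, u) = 11
84*g(-5, w) - 72 = 84*11 - 72 = 924 - 72 = 852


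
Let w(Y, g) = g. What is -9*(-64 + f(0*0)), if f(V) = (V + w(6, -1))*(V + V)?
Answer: 576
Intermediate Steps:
f(V) = 2*V*(-1 + V) (f(V) = (V - 1)*(V + V) = (-1 + V)*(2*V) = 2*V*(-1 + V))
-9*(-64 + f(0*0)) = -9*(-64 + 2*(0*0)*(-1 + 0*0)) = -9*(-64 + 2*0*(-1 + 0)) = -9*(-64 + 2*0*(-1)) = -9*(-64 + 0) = -9*(-64) = 576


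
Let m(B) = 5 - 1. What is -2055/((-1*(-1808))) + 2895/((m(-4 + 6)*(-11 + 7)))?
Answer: -164595/904 ≈ -182.07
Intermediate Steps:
m(B) = 4
-2055/((-1*(-1808))) + 2895/((m(-4 + 6)*(-11 + 7))) = -2055/((-1*(-1808))) + 2895/((4*(-11 + 7))) = -2055/1808 + 2895/((4*(-4))) = -2055*1/1808 + 2895/(-16) = -2055/1808 + 2895*(-1/16) = -2055/1808 - 2895/16 = -164595/904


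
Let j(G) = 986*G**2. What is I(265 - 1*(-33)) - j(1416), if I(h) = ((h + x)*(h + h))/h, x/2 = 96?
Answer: -1976984236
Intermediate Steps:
x = 192 (x = 2*96 = 192)
I(h) = 384 + 2*h (I(h) = ((h + 192)*(h + h))/h = ((192 + h)*(2*h))/h = (2*h*(192 + h))/h = 384 + 2*h)
I(265 - 1*(-33)) - j(1416) = (384 + 2*(265 - 1*(-33))) - 986*1416**2 = (384 + 2*(265 + 33)) - 986*2005056 = (384 + 2*298) - 1*1976985216 = (384 + 596) - 1976985216 = 980 - 1976985216 = -1976984236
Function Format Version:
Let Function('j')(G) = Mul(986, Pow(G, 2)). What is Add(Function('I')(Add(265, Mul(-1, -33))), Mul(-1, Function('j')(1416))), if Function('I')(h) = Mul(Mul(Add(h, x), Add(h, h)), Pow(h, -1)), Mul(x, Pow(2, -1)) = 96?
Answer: -1976984236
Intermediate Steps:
x = 192 (x = Mul(2, 96) = 192)
Function('I')(h) = Add(384, Mul(2, h)) (Function('I')(h) = Mul(Mul(Add(h, 192), Add(h, h)), Pow(h, -1)) = Mul(Mul(Add(192, h), Mul(2, h)), Pow(h, -1)) = Mul(Mul(2, h, Add(192, h)), Pow(h, -1)) = Add(384, Mul(2, h)))
Add(Function('I')(Add(265, Mul(-1, -33))), Mul(-1, Function('j')(1416))) = Add(Add(384, Mul(2, Add(265, Mul(-1, -33)))), Mul(-1, Mul(986, Pow(1416, 2)))) = Add(Add(384, Mul(2, Add(265, 33))), Mul(-1, Mul(986, 2005056))) = Add(Add(384, Mul(2, 298)), Mul(-1, 1976985216)) = Add(Add(384, 596), -1976985216) = Add(980, -1976985216) = -1976984236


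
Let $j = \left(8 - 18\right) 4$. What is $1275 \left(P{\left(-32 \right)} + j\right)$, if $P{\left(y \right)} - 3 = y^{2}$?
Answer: $1258425$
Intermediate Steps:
$P{\left(y \right)} = 3 + y^{2}$
$j = -40$ ($j = \left(-10\right) 4 = -40$)
$1275 \left(P{\left(-32 \right)} + j\right) = 1275 \left(\left(3 + \left(-32\right)^{2}\right) - 40\right) = 1275 \left(\left(3 + 1024\right) - 40\right) = 1275 \left(1027 - 40\right) = 1275 \cdot 987 = 1258425$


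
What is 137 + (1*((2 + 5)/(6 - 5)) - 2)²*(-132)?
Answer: -3163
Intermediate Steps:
137 + (1*((2 + 5)/(6 - 5)) - 2)²*(-132) = 137 + (1*(7/1) - 2)²*(-132) = 137 + (1*(7*1) - 2)²*(-132) = 137 + (1*7 - 2)²*(-132) = 137 + (7 - 2)²*(-132) = 137 + 5²*(-132) = 137 + 25*(-132) = 137 - 3300 = -3163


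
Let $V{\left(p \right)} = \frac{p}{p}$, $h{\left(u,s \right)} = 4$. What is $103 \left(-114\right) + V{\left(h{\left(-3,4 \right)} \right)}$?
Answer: $-11741$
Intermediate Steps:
$V{\left(p \right)} = 1$
$103 \left(-114\right) + V{\left(h{\left(-3,4 \right)} \right)} = 103 \left(-114\right) + 1 = -11742 + 1 = -11741$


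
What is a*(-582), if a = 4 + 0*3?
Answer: -2328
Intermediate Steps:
a = 4 (a = 4 + 0 = 4)
a*(-582) = 4*(-582) = -2328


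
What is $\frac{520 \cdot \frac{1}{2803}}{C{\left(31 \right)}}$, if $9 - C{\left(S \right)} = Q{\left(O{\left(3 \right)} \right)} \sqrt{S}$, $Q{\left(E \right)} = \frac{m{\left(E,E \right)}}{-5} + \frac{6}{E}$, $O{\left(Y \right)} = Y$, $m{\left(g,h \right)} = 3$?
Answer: $\frac{58500}{709159} + \frac{9100 \sqrt{31}}{709159} \approx 0.15394$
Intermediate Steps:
$Q{\left(E \right)} = - \frac{3}{5} + \frac{6}{E}$ ($Q{\left(E \right)} = \frac{3}{-5} + \frac{6}{E} = 3 \left(- \frac{1}{5}\right) + \frac{6}{E} = - \frac{3}{5} + \frac{6}{E}$)
$C{\left(S \right)} = 9 - \frac{7 \sqrt{S}}{5}$ ($C{\left(S \right)} = 9 - \left(- \frac{3}{5} + \frac{6}{3}\right) \sqrt{S} = 9 - \left(- \frac{3}{5} + 6 \cdot \frac{1}{3}\right) \sqrt{S} = 9 - \left(- \frac{3}{5} + 2\right) \sqrt{S} = 9 - \frac{7 \sqrt{S}}{5}$)
$\frac{520 \cdot \frac{1}{2803}}{C{\left(31 \right)}} = \frac{520 \cdot \frac{1}{2803}}{9 - \frac{7 \sqrt{31}}{5}} = \frac{520}{2803 \left(9 - \frac{7 \sqrt{31}}{5}\right)}$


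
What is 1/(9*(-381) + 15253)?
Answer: 1/11824 ≈ 8.4574e-5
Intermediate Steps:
1/(9*(-381) + 15253) = 1/(-3429 + 15253) = 1/11824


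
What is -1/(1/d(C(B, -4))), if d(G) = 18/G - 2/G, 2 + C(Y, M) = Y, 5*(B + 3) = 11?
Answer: 40/7 ≈ 5.7143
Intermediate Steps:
B = -⅘ (B = -3 + (⅕)*11 = -3 + 11/5 = -⅘ ≈ -0.80000)
C(Y, M) = -2 + Y
d(G) = 16/G
-1/(1/d(C(B, -4))) = -1/(1/(16/(-2 - ⅘))) = -1/(1/(16/(-14/5))) = -1/(1/(16*(-5/14))) = -1/(1/(-40/7)) = -1/(-7/40) = -1*(-40/7) = 40/7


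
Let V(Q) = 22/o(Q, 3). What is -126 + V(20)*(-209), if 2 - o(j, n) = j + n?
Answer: 1952/21 ≈ 92.952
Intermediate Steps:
o(j, n) = 2 - j - n (o(j, n) = 2 - (j + n) = 2 + (-j - n) = 2 - j - n)
V(Q) = 22/(-1 - Q) (V(Q) = 22/(2 - Q - 1*3) = 22/(2 - Q - 3) = 22/(-1 - Q))
-126 + V(20)*(-209) = -126 - 22/(1 + 20)*(-209) = -126 - 22/21*(-209) = -126 + 4598/21 = 1952/21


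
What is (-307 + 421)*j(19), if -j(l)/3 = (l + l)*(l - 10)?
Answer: -116964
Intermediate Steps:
j(l) = -6*l*(-10 + l) (j(l) = -3*(l + l)*(l - 10) = -3*2*l*(-10 + l) = -6*l*(-10 + l))
(-307 + 421)*j(19) = (-307 + 421)*(6*19*(10 - 1*19)) = 114*(6*19*(10 - 19)) = 114*(6*19*(-9)) = 114*(-1026) = -116964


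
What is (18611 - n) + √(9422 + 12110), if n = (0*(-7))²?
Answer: 18611 + 2*√5383 ≈ 18758.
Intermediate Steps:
n = 0 (n = 0² = 0)
(18611 - n) + √(9422 + 12110) = (18611 - 1*0) + √(9422 + 12110) = (18611 + 0) + √21532 = 18611 + 2*√5383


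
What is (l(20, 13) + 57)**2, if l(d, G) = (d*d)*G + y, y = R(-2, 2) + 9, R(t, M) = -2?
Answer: 27709696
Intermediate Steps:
y = 7 (y = -2 + 9 = 7)
l(d, G) = 7 + G*d**2 (l(d, G) = (d*d)*G + 7 = d**2*G + 7 = G*d**2 + 7 = 7 + G*d**2)
(l(20, 13) + 57)**2 = ((7 + 13*20**2) + 57)**2 = ((7 + 13*400) + 57)**2 = ((7 + 5200) + 57)**2 = (5207 + 57)**2 = 5264**2 = 27709696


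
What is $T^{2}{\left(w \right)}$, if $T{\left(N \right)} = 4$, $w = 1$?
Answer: $16$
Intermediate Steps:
$T^{2}{\left(w \right)} = 4^{2} = 16$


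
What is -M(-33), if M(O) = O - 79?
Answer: 112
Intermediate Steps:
M(O) = -79 + O
-M(-33) = -(-79 - 33) = -1*(-112) = 112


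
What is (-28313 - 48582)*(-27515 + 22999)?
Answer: 347257820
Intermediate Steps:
(-28313 - 48582)*(-27515 + 22999) = -76895*(-4516) = 347257820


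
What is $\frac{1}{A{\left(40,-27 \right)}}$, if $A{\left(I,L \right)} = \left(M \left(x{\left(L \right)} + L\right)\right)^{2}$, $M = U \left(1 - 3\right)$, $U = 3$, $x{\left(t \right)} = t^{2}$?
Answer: $\frac{1}{17740944} \approx 5.6367 \cdot 10^{-8}$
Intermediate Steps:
$M = -6$ ($M = 3 \left(1 - 3\right) = 3 \left(-2\right) = -6$)
$A{\left(I,L \right)} = \left(- 6 L - 6 L^{2}\right)^{2}$ ($A{\left(I,L \right)} = \left(- 6 \left(L^{2} + L\right)\right)^{2} = \left(- 6 \left(L + L^{2}\right)\right)^{2} = \left(- 6 L - 6 L^{2}\right)^{2}$)
$\frac{1}{A{\left(40,-27 \right)}} = \frac{1}{36 \left(-27\right)^{2} \left(1 - 27\right)^{2}} = \frac{1}{36 \cdot 729 \left(-26\right)^{2}} = \frac{1}{36 \cdot 729 \cdot 676} = \frac{1}{17740944}$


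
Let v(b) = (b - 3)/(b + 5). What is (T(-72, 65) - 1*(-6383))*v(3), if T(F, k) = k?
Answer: 0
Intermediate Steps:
v(b) = (-3 + b)/(5 + b)
(T(-72, 65) - 1*(-6383))*v(3) = (65 - 1*(-6383))*((-3 + 3)/(5 + 3)) = (65 + 6383)*(0/8) = 6448*((1/8)*0) = 6448*0 = 0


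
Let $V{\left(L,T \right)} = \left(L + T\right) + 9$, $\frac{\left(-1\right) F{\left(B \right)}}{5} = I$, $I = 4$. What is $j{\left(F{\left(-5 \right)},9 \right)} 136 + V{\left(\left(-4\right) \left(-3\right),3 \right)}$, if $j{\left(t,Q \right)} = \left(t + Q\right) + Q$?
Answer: $-248$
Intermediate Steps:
$F{\left(B \right)} = -20$ ($F{\left(B \right)} = \left(-5\right) 4 = -20$)
$j{\left(t,Q \right)} = t + 2 Q$ ($j{\left(t,Q \right)} = \left(Q + t\right) + Q = t + 2 Q$)
$V{\left(L,T \right)} = 9 + L + T$
$j{\left(F{\left(-5 \right)},9 \right)} 136 + V{\left(\left(-4\right) \left(-3\right),3 \right)} = \left(-20 + 2 \cdot 9\right) 136 + \left(9 - -12 + 3\right) = \left(-20 + 18\right) 136 + \left(9 + 12 + 3\right) = \left(-2\right) 136 + 24 = -272 + 24 = -248$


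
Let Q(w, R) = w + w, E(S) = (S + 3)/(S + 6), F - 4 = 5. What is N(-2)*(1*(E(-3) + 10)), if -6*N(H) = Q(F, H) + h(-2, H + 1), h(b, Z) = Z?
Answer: -85/3 ≈ -28.333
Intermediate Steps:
F = 9 (F = 4 + 5 = 9)
E(S) = (3 + S)/(6 + S)
Q(w, R) = 2*w
N(H) = -19/6 - H/6 (N(H) = -(2*9 + (H + 1))/6 = -(18 + (1 + H))/6 = -(19 + H)/6 = -19/6 - H/6)
N(-2)*(1*(E(-3) + 10)) = (-19/6 - 1/6*(-2))*(1*((3 - 3)/(6 - 3) + 10)) = (-19/6 + 1/3)*(1*(0/3 + 10)) = -17*((1/3)*0 + 10)/6 = -17*(0 + 10)/6 = -17*10/6 = -17/6*10 = -85/3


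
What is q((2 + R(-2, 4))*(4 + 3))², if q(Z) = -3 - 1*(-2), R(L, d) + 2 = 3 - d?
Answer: 1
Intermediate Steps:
R(L, d) = 1 - d (R(L, d) = -2 + (3 - d) = 1 - d)
q(Z) = -1 (q(Z) = -3 + 2 = -1)
q((2 + R(-2, 4))*(4 + 3))² = (-1)² = 1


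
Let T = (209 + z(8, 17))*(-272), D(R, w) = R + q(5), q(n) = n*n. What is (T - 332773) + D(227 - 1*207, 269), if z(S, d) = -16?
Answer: -385224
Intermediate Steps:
q(n) = n**2
D(R, w) = 25 + R (D(R, w) = R + 5**2 = R + 25 = 25 + R)
T = -52496 (T = (209 - 16)*(-272) = 193*(-272) = -52496)
(T - 332773) + D(227 - 1*207, 269) = (-52496 - 332773) + (25 + (227 - 1*207)) = -385269 + (25 + (227 - 207)) = -385269 + (25 + 20) = -385269 + 45 = -385224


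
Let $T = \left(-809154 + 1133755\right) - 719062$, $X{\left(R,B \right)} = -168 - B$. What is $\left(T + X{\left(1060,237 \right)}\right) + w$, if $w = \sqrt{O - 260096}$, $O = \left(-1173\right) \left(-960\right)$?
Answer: $-394866 + 8 \sqrt{13531} \approx -3.9394 \cdot 10^{5}$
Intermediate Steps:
$T = -394461$ ($T = 324601 - 719062 = -394461$)
$O = 1126080$
$w = 8 \sqrt{13531}$ ($w = \sqrt{1126080 - 260096} = \sqrt{865984} = 8 \sqrt{13531} \approx 930.58$)
$\left(T + X{\left(1060,237 \right)}\right) + w = \left(-394461 - 405\right) + 8 \sqrt{13531} = -394866 + 8 \sqrt{13531}$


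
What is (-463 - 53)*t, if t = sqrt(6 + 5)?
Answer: -516*sqrt(11) ≈ -1711.4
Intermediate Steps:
t = sqrt(11) ≈ 3.3166
(-463 - 53)*t = (-463 - 53)*sqrt(11) = -516*sqrt(11)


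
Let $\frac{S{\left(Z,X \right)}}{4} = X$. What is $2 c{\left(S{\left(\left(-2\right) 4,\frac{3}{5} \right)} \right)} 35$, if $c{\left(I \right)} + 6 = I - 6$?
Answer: $-672$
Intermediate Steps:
$S{\left(Z,X \right)} = 4 X$
$c{\left(I \right)} = -12 + I$ ($c{\left(I \right)} = -6 + \left(I - 6\right) = -6 + \left(-6 + I\right) = -12 + I$)
$2 c{\left(S{\left(\left(-2\right) 4,\frac{3}{5} \right)} \right)} 35 = 2 \left(-12 + 4 \cdot \frac{3}{5}\right) 35 = 2 \left(-12 + \frac{12}{5}\right) 35 = 2 \left(- \frac{48}{5}\right) 35 = \left(- \frac{96}{5}\right) 35 = -672$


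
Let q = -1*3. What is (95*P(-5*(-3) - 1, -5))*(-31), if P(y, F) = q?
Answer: 8835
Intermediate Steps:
q = -3
P(y, F) = -3
(95*P(-5*(-3) - 1, -5))*(-31) = (95*(-3))*(-31) = -285*(-31) = 8835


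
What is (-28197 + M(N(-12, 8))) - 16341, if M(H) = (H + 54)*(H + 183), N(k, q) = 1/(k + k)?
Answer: -19967543/576 ≈ -34666.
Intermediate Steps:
N(k, q) = 1/(2*k)
M(H) = (54 + H)*(183 + H)
(-28197 + M(N(-12, 8))) - 16341 = (-28197 + (9882 + ((½)/(-12))² + 237*((½)/(-12)))) - 16341 = (-28197 + (9882 + ((½)*(-1/12))² + 237*((½)*(-1/12)))) - 16341 = (-28197 + (9882 + (-1/24)² + 237*(-1/24))) - 16341 = (-28197 + (9882 + 1/576 - 79/8)) - 16341 = (-28197 + 5686345/576) - 16341 = -10555127/576 - 16341 = -19967543/576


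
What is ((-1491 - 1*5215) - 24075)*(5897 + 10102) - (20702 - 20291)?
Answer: -492465630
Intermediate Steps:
((-1491 - 1*5215) - 24075)*(5897 + 10102) - (20702 - 20291) = ((-1491 - 5215) - 24075)*15999 - 1*411 = (-6706 - 24075)*15999 - 411 = -30781*15999 - 411 = -492465219 - 411 = -492465630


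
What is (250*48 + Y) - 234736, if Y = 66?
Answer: -222670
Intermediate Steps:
(250*48 + Y) - 234736 = (250*48 + 66) - 234736 = (12000 + 66) - 234736 = 12066 - 234736 = -222670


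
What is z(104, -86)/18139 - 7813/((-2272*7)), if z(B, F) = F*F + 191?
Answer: 262383655/288482656 ≈ 0.90953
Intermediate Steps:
z(B, F) = 191 + F**2 (z(B, F) = F**2 + 191 = 191 + F**2)
z(104, -86)/18139 - 7813/((-2272*7)) = (191 + (-86)**2)/18139 - 7813/((-2272*7)) = (191 + 7396)*(1/18139) - 7813/(-15904) = 7587*(1/18139) - 7813*(-1/15904) = 7587/18139 + 7813/15904 = 262383655/288482656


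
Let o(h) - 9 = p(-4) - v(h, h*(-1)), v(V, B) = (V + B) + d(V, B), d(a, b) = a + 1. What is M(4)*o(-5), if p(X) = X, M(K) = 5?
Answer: 45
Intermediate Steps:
d(a, b) = 1 + a
v(V, B) = 1 + B + 2*V (v(V, B) = (V + B) + (1 + V) = (B + V) + (1 + V) = 1 + B + 2*V)
o(h) = 4 - h (o(h) = 9 + (-4 - (1 + h*(-1) + 2*h)) = 9 + (-4 - (1 - h + 2*h)) = 9 + (-4 - (1 + h)) = 9 + (-4 + (-1 - h)) = 9 + (-5 - h) = 4 - h)
M(4)*o(-5) = 5*(4 - 1*(-5)) = 5*(4 + 5) = 5*9 = 45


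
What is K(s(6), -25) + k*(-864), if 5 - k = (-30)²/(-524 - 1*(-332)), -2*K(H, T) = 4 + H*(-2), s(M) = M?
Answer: -8366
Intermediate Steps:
K(H, T) = -2 + H (K(H, T) = -(4 + H*(-2))/2 = -(4 - 2*H)/2 = -2 + H)
k = 155/16 (k = 5 - (-30)²/(-524 - 1*(-332)) = 5 - 900/(-524 + 332) = 5 - 900/(-192) = 5 - 900*(-1)/192 = 5 - 1*(-75/16) = 5 + 75/16 = 155/16 ≈ 9.6875)
K(s(6), -25) + k*(-864) = (-2 + 6) + (155/16)*(-864) = 4 - 8370 = -8366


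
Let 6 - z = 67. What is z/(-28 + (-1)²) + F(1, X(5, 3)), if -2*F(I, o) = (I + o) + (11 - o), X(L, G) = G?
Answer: -101/27 ≈ -3.7407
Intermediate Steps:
z = -61 (z = 6 - 1*67 = 6 - 67 = -61)
F(I, o) = -11/2 - I/2 (F(I, o) = -((I + o) + (11 - o))/2 = -(11 + I)/2 = -11/2 - I/2)
z/(-28 + (-1)²) + F(1, X(5, 3)) = -61/(-28 + (-1)²) + (-11/2 - ½*1) = -61/(-28 + 1) + (-11/2 - ½) = -61/(-27) - 6 = -1/27*(-61) - 6 = 61/27 - 6 = -101/27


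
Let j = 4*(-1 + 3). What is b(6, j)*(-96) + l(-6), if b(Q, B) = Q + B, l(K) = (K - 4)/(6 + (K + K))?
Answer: -4027/3 ≈ -1342.3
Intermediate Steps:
l(K) = (-4 + K)/(6 + 2*K)
j = 8 (j = 4*2 = 8)
b(Q, B) = B + Q
b(6, j)*(-96) + l(-6) = (8 + 6)*(-96) + (-4 - 6)/(2*(3 - 6)) = 14*(-96) + (½)*(-10)/(-3) = -1344 + (½)*(-⅓)*(-10) = -1344 + 5/3 = -4027/3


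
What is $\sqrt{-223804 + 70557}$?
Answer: $i \sqrt{153247} \approx 391.47 i$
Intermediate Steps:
$\sqrt{-223804 + 70557} = \sqrt{-153247} = i \sqrt{153247}$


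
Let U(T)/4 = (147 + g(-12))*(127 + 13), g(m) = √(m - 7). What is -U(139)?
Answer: -82320 - 560*I*√19 ≈ -82320.0 - 2441.0*I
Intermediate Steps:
g(m) = √(-7 + m)
U(T) = 82320 + 560*I*√19 (U(T) = 4*((147 + √(-7 - 12))*(127 + 13)) = 4*((147 + √(-19))*140) = 4*((147 + I*√19)*140) = 4*(20580 + 140*I*√19) = 82320 + 560*I*√19)
-U(139) = -(82320 + 560*I*√19) = -82320 - 560*I*√19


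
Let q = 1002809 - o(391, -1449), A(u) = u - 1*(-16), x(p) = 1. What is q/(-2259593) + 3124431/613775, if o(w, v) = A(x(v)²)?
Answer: 920636250969/198125956225 ≈ 4.6467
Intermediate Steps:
A(u) = 16 + u (A(u) = u + 16 = 16 + u)
o(w, v) = 17 (o(w, v) = 16 + 1² = 16 + 1 = 17)
q = 1002792 (q = 1002809 - 1*17 = 1002809 - 17 = 1002792)
q/(-2259593) + 3124431/613775 = 1002792/(-2259593) + 3124431/613775 = 1002792*(-1/2259593) + 3124431*(1/613775) = -143256/322799 + 3124431/613775 = 920636250969/198125956225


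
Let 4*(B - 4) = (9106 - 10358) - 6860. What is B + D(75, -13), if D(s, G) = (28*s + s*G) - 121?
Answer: -1020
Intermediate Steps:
D(s, G) = -121 + 28*s + G*s (D(s, G) = (28*s + G*s) - 121 = -121 + 28*s + G*s)
B = -2024 (B = 4 + ((9106 - 10358) - 6860)/4 = 4 + (-1252 - 6860)/4 = 4 + (¼)*(-8112) = 4 - 2028 = -2024)
B + D(75, -13) = -2024 + (-121 + 28*75 - 13*75) = -2024 + (-121 + 2100 - 975) = -2024 + 1004 = -1020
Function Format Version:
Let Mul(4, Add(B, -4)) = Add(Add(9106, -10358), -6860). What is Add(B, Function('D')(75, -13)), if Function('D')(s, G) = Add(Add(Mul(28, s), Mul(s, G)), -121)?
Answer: -1020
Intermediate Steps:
Function('D')(s, G) = Add(-121, Mul(28, s), Mul(G, s)) (Function('D')(s, G) = Add(Add(Mul(28, s), Mul(G, s)), -121) = Add(-121, Mul(28, s), Mul(G, s)))
B = -2024 (B = Add(4, Mul(Rational(1, 4), Add(Add(9106, -10358), -6860))) = Add(4, Mul(Rational(1, 4), Add(-1252, -6860))) = Add(4, Mul(Rational(1, 4), -8112)) = Add(4, -2028) = -2024)
Add(B, Function('D')(75, -13)) = Add(-2024, Add(-121, Mul(28, 75), Mul(-13, 75))) = Add(-2024, Add(-121, 2100, -975)) = Add(-2024, 1004) = -1020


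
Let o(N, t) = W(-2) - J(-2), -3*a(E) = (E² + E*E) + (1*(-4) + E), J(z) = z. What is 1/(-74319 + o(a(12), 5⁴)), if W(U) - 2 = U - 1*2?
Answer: -1/74319 ≈ -1.3456e-5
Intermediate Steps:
a(E) = 4/3 - 2*E²/3 - E/3 (a(E) = -((E² + E*E) + (1*(-4) + E))/3 = -((E² + E²) + (-4 + E))/3 = -(2*E² + (-4 + E))/3 = -(-4 + E + 2*E²)/3 = 4/3 - 2*E²/3 - E/3)
W(U) = U (W(U) = 2 + (U - 1*2) = 2 + (U - 2) = 2 + (-2 + U) = U)
o(N, t) = 0 (o(N, t) = -2 - 1*(-2) = -2 + 2 = 0)
1/(-74319 + o(a(12), 5⁴)) = 1/(-74319 + 0) = 1/(-74319) = -1/74319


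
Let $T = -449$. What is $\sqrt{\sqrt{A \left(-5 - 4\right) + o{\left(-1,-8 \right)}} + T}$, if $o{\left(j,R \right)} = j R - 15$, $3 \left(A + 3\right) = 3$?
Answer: $\sqrt{-449 + \sqrt{11}} \approx 21.111 i$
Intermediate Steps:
$A = -2$ ($A = -3 + \frac{1}{3} \cdot 3 = -3 + 1 = -2$)
$o{\left(j,R \right)} = -15 + R j$ ($o{\left(j,R \right)} = R j - 15 = -15 + R j$)
$\sqrt{\sqrt{A \left(-5 - 4\right) + o{\left(-1,-8 \right)}} + T} = \sqrt{\sqrt{- 2 \left(-5 - 4\right) - 7} - 449} = \sqrt{\sqrt{\left(-2\right) \left(-9\right) + \left(-15 + 8\right)} - 449} = \sqrt{\sqrt{18 - 7} - 449} = \sqrt{\sqrt{11} - 449} = \sqrt{-449 + \sqrt{11}}$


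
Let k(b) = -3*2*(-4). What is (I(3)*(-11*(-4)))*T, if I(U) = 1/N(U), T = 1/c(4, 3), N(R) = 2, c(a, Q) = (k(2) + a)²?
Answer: 11/392 ≈ 0.028061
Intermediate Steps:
k(b) = 24 (k(b) = -6*(-4) = 24)
c(a, Q) = (24 + a)²
T = 1/784 (T = 1/((24 + 4)²) = 1/(28²) = 1/784 ≈ 0.0012755)
I(U) = ½ (I(U) = 1/2 = ½)
(I(3)*(-11*(-4)))*T = ((-11*(-4))/2)*(1/784) = ((½)*44)*(1/784) = 22*(1/784) = 11/392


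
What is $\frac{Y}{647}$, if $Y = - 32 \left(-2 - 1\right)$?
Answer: $\frac{96}{647} \approx 0.14838$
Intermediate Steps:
$Y = 96$ ($Y = \left(-32\right) \left(-3\right) = 96$)
$\frac{Y}{647} = \frac{96}{647}$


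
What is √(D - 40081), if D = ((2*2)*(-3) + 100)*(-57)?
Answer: I*√45097 ≈ 212.36*I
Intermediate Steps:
D = -5016 (D = (4*(-3) + 100)*(-57) = (-12 + 100)*(-57) = 88*(-57) = -5016)
√(D - 40081) = √(-5016 - 40081) = √(-45097) = I*√45097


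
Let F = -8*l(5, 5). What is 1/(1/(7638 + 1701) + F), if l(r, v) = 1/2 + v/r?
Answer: -9339/112067 ≈ -0.083334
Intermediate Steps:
l(r, v) = ½ + v/r (l(r, v) = 1*(½) + v/r = ½ + v/r)
F = -12 (F = -8*(5 + (½)*5)/5 = -8*(5 + 5/2)/5 = -8*15/(5*2) = -8*3/2 = -12)
1/(1/(7638 + 1701) + F) = 1/(1/(7638 + 1701) - 12) = 1/(1/9339 - 12) = 1/(-112067/9339) = -9339/112067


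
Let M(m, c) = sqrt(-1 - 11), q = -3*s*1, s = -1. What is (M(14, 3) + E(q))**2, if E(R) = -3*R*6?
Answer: 2904 - 216*I*sqrt(3) ≈ 2904.0 - 374.12*I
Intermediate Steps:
q = 3 (q = -3*(-1)*1 = 3*1 = 3)
M(m, c) = 2*I*sqrt(3) (M(m, c) = sqrt(-12) = 2*I*sqrt(3))
E(R) = -18*R
(M(14, 3) + E(q))**2 = (2*I*sqrt(3) - 18*3)**2 = (2*I*sqrt(3) - 54)**2 = (-54 + 2*I*sqrt(3))**2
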